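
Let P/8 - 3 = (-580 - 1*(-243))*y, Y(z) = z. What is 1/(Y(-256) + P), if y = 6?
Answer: -1/16408 ≈ -6.0946e-5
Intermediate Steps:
P = -16152 (P = 24 + 8*((-580 - 1*(-243))*6) = 24 + 8*((-580 + 243)*6) = 24 + 8*(-337*6) = 24 + 8*(-2022) = 24 - 16176 = -16152)
1/(Y(-256) + P) = 1/(-256 - 16152) = 1/(-16408) = -1/16408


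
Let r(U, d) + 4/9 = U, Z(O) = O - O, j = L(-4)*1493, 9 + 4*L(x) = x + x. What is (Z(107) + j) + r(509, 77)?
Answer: -210121/36 ≈ -5836.7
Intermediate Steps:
L(x) = -9/4 + x/2 (L(x) = -9/4 + (x + x)/4 = -9/4 + (2*x)/4 = -9/4 + x/2)
j = -25381/4 (j = (-9/4 + (½)*(-4))*1493 = (-9/4 - 2)*1493 = -17/4*1493 = -25381/4 ≈ -6345.3)
Z(O) = 0
r(U, d) = -4/9 + U
(Z(107) + j) + r(509, 77) = (0 - 25381/4) + (-4/9 + 509) = -25381/4 + 4577/9 = -210121/36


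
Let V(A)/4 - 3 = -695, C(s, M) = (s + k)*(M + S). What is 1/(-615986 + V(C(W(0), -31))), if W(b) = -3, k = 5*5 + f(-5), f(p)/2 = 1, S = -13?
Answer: -1/618754 ≈ -1.6162e-6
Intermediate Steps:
f(p) = 2 (f(p) = 2*1 = 2)
k = 27 (k = 5*5 + 2 = 25 + 2 = 27)
C(s, M) = (-13 + M)*(27 + s) (C(s, M) = (s + 27)*(M - 13) = (27 + s)*(-13 + M) = (-13 + M)*(27 + s))
V(A) = -2768 (V(A) = 12 + 4*(-695) = 12 - 2780 = -2768)
1/(-615986 + V(C(W(0), -31))) = 1/(-615986 - 2768) = 1/(-618754) = -1/618754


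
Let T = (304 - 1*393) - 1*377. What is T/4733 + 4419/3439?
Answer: 19312553/16276787 ≈ 1.1865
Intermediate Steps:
T = -466 (T = (304 - 393) - 377 = -89 - 377 = -466)
T/4733 + 4419/3439 = -466/4733 + 4419/3439 = 19312553/16276787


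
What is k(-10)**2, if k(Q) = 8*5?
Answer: 1600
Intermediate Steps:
k(Q) = 40
k(-10)**2 = 40**2 = 1600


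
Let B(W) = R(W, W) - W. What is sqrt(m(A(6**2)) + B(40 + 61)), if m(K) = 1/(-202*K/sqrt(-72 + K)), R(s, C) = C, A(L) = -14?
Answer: (-86)**(1/4)*sqrt(707)/1414 ≈ 0.040492 + 0.040492*I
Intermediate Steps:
m(K) = -sqrt(-72 + K)/(202*K) (m(K) = 1/(-202*K/sqrt(-72 + K)) = -sqrt(-72 + K)/(202*K))
B(W) = 0 (B(W) = W - W = 0)
sqrt(m(A(6**2)) + B(40 + 61)) = sqrt(-1/202*sqrt(-72 - 14)/(-14) + 0) = sqrt(-1/202*(-1/14)*sqrt(-86) + 0) = sqrt(-1/202*(-1/14)*I*sqrt(86) + 0) = sqrt(I*sqrt(86)/2828 + 0) = sqrt(I*sqrt(86)/2828) = 86**(1/4)*sqrt(707)*sqrt(I)/1414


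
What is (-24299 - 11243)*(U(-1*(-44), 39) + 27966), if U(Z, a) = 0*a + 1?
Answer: -994003114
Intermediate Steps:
U(Z, a) = 1 (U(Z, a) = 0 + 1 = 1)
(-24299 - 11243)*(U(-1*(-44), 39) + 27966) = (-24299 - 11243)*(1 + 27966) = -35542*27967 = -994003114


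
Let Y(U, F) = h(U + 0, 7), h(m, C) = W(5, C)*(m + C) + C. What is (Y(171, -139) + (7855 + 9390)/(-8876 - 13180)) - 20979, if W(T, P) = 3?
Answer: -450797773/22056 ≈ -20439.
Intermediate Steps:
h(m, C) = 3*m + 4*C (h(m, C) = 3*(m + C) + C = 3*(C + m) + C = (3*C + 3*m) + C = 3*m + 4*C)
Y(U, F) = 28 + 3*U (Y(U, F) = 3*(U + 0) + 4*7 = 3*U + 28 = 28 + 3*U)
(Y(171, -139) + (7855 + 9390)/(-8876 - 13180)) - 20979 = ((28 + 3*171) + (7855 + 9390)/(-8876 - 13180)) - 20979 = ((28 + 513) + 17245/(-22056)) - 20979 = (541 + 17245*(-1/22056)) - 20979 = (541 - 17245/22056) - 20979 = 11915051/22056 - 20979 = -450797773/22056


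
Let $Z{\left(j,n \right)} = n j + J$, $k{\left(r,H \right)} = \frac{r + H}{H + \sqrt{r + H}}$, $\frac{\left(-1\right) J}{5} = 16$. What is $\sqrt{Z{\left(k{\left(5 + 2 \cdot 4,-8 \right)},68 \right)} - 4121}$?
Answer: $\frac{\sqrt{-33948 + 4201 \sqrt{5}}}{\sqrt{8 - \sqrt{5}}} \approx 65.269 i$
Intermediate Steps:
$J = -80$ ($J = \left(-5\right) 16 = -80$)
$k{\left(r,H \right)} = \frac{H + r}{H + \sqrt{H + r}}$
$Z{\left(j,n \right)} = -80 + j n$ ($Z{\left(j,n \right)} = n j - 80 = j n - 80 = -80 + j n$)
$\sqrt{Z{\left(k{\left(5 + 2 \cdot 4,-8 \right)},68 \right)} - 4121} = \sqrt{\left(-80 + \frac{-8 + \left(5 + 2 \cdot 4\right)}{-8 + \sqrt{-8 + \left(5 + 2 \cdot 4\right)}} 68\right) - 4121} = \sqrt{\left(-80 + \frac{-8 + \left(5 + 8\right)}{-8 + \sqrt{-8 + \left(5 + 8\right)}} 68\right) - 4121} = \sqrt{\left(-80 + \frac{-8 + 13}{-8 + \sqrt{-8 + 13}} \cdot 68\right) - 4121} = \sqrt{\left(-80 + \frac{1}{-8 + \sqrt{5}} \cdot 5 \cdot 68\right) - 4121} = \sqrt{\left(-80 + \frac{5}{-8 + \sqrt{5}} \cdot 68\right) - 4121} = \sqrt{\left(-80 + \frac{340}{-8 + \sqrt{5}}\right) - 4121} = \sqrt{-4201 + \frac{340}{-8 + \sqrt{5}}}$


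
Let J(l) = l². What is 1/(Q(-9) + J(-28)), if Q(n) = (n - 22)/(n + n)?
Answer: 18/14143 ≈ 0.0012727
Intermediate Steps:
Q(n) = (-22 + n)/(2*n) (Q(n) = (-22 + n)/((2*n)) = (-22 + n)*(1/(2*n)) = (-22 + n)/(2*n))
1/(Q(-9) + J(-28)) = 1/((½)*(-22 - 9)/(-9) + (-28)²) = 1/((½)*(-⅑)*(-31) + 784) = 1/(31/18 + 784) = 1/(14143/18) = 18/14143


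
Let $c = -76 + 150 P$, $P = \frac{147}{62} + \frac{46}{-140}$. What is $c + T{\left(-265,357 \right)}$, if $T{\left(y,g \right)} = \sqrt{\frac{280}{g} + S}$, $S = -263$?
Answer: $\frac{49988}{217} + \frac{i \sqrt{682023}}{51} \approx 230.36 + 16.193 i$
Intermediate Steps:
$T{\left(y,g \right)} = \sqrt{-263 + \frac{280}{g}}$ ($T{\left(y,g \right)} = \sqrt{\frac{280}{g} - 263} = \sqrt{-263 + \frac{280}{g}}$)
$P = \frac{2216}{1085}$ ($P = 147 \cdot \frac{1}{62} + 46 \left(- \frac{1}{140}\right) = \frac{147}{62} - \frac{23}{70} = \frac{2216}{1085} \approx 2.0424$)
$c = \frac{49988}{217}$ ($c = -76 + 150 \cdot \frac{2216}{1085} = -76 + \frac{66480}{217} = \frac{49988}{217} \approx 230.36$)
$c + T{\left(-265,357 \right)} = \frac{49988}{217} + \sqrt{-263 + \frac{280}{357}} = \frac{49988}{217} + \sqrt{-263 + 280 \cdot \frac{1}{357}} = \frac{49988}{217} + \sqrt{-263 + \frac{40}{51}} = \frac{49988}{217} + \sqrt{- \frac{13373}{51}} = \frac{49988}{217} + \frac{i \sqrt{682023}}{51}$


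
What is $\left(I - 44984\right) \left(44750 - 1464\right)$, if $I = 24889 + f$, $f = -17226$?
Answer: $-1615476806$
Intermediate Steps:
$I = 7663$ ($I = 24889 - 17226 = 7663$)
$\left(I - 44984\right) \left(44750 - 1464\right) = \left(7663 - 44984\right) \left(44750 - 1464\right) = \left(-37321\right) 43286 = -1615476806$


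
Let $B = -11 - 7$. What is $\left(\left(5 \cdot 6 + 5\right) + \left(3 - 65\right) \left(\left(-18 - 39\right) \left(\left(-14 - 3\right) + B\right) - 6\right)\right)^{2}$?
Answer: $15198698089$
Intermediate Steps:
$B = -18$ ($B = -11 - 7 = -18$)
$\left(\left(5 \cdot 6 + 5\right) + \left(3 - 65\right) \left(\left(-18 - 39\right) \left(\left(-14 - 3\right) + B\right) - 6\right)\right)^{2} = \left(\left(5 \cdot 6 + 5\right) + \left(3 - 65\right) \left(\left(-18 - 39\right) \left(\left(-14 - 3\right) - 18\right) - 6\right)\right)^{2} = \left(\left(30 + 5\right) - 62 \left(- 57 \left(\left(-14 - 3\right) - 18\right) - 6\right)\right)^{2} = \left(35 - 62 \left(- 57 \left(-17 - 18\right) - 6\right)\right)^{2} = \left(35 - 62 \left(\left(-57\right) \left(-35\right) - 6\right)\right)^{2} = \left(35 - 62 \left(1995 - 6\right)\right)^{2} = \left(35 - 123318\right)^{2} = \left(-123283\right)^{2} = 15198698089$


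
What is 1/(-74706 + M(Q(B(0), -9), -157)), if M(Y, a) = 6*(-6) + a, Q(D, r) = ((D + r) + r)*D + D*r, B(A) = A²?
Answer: -1/74899 ≈ -1.3351e-5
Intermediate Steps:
Q(D, r) = D*r + D*(D + 2*r) (Q(D, r) = (D + 2*r)*D + D*r = D*(D + 2*r) + D*r = D*r + D*(D + 2*r))
M(Y, a) = -36 + a
1/(-74706 + M(Q(B(0), -9), -157)) = 1/(-74706 + (-36 - 157)) = 1/(-74706 - 193) = 1/(-74899) = -1/74899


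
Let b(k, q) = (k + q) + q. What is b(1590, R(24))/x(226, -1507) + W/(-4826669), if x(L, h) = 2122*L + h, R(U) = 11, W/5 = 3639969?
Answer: -8692928309497/2307461515485 ≈ -3.7673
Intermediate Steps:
W = 18199845 (W = 5*3639969 = 18199845)
x(L, h) = h + 2122*L
b(k, q) = k + 2*q
b(1590, R(24))/x(226, -1507) + W/(-4826669) = (1590 + 2*11)/(-1507 + 2122*226) + 18199845/(-4826669) = (1590 + 22)/(-1507 + 479572) + 18199845*(-1/4826669) = 1612/478065 - 18199845/4826669 = -8692928309497/2307461515485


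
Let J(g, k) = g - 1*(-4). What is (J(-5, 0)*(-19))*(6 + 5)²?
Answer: 2299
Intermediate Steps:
J(g, k) = 4 + g (J(g, k) = g + 4 = 4 + g)
(J(-5, 0)*(-19))*(6 + 5)² = ((4 - 5)*(-19))*(6 + 5)² = -1*(-19)*11² = 19*121 = 2299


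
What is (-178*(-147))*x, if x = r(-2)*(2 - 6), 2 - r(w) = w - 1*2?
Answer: -627984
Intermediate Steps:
r(w) = 4 - w (r(w) = 2 - (w - 1*2) = 2 - (w - 2) = 2 - (-2 + w) = 2 + (2 - w) = 4 - w)
x = -24 (x = (4 - 1*(-2))*(2 - 6) = (4 + 2)*(-4) = 6*(-4) = -24)
(-178*(-147))*x = -178*(-147)*(-24) = 26166*(-24) = -627984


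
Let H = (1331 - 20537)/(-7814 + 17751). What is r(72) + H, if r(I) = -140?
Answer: -1410386/9937 ≈ -141.93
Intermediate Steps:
H = -19206/9937 ≈ -1.9328
r(72) + H = -140 - 19206/9937 = -1410386/9937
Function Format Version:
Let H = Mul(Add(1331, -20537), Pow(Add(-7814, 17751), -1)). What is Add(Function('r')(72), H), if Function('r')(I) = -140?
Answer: Rational(-1410386, 9937) ≈ -141.93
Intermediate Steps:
H = Rational(-19206, 9937) (H = Mul(-19206, Pow(9937, -1)) = Mul(-19206, Rational(1, 9937)) = Rational(-19206, 9937) ≈ -1.9328)
Add(Function('r')(72), H) = Add(-140, Rational(-19206, 9937)) = Rational(-1410386, 9937)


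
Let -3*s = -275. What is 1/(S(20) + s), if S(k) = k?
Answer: 3/335 ≈ 0.0089552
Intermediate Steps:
s = 275/3 (s = -1/3*(-275) = 275/3 ≈ 91.667)
1/(S(20) + s) = 1/(20 + 275/3) = 1/(335/3) = 3/335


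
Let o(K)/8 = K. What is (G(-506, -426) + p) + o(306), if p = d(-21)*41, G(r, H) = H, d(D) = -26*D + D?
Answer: 23547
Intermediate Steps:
o(K) = 8*K
d(D) = -25*D
p = 21525 (p = -25*(-21)*41 = 525*41 = 21525)
(G(-506, -426) + p) + o(306) = (-426 + 21525) + 8*306 = 21099 + 2448 = 23547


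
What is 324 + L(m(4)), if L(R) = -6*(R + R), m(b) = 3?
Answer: 288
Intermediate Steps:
L(R) = -12*R
324 + L(m(4)) = 324 - 12*3 = 324 - 36 = 288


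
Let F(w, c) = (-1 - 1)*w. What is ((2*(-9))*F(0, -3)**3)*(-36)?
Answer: 0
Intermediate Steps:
F(w, c) = -2*w
((2*(-9))*F(0, -3)**3)*(-36) = ((2*(-9))*(-2*0)**3)*(-36) = -18*0**3*(-36) = -18*0*(-36) = 0*(-36) = 0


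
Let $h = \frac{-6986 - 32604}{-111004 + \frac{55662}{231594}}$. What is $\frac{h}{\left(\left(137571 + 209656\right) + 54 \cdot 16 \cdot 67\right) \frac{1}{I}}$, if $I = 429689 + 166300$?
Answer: $\frac{60716753258766}{115717970074579} \approx 0.5247$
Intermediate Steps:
$I = 595989$
$h = \frac{1528134410}{4284634119}$ ($h = - \frac{39590}{-111004 + 55662 \cdot \frac{1}{231594}} = - \frac{39590}{-111004 + \frac{9277}{38599}} = - \frac{39590}{- \frac{4284634119}{38599}} = \left(-39590\right) \left(- \frac{38599}{4284634119}\right) = \frac{1528134410}{4284634119} \approx 0.35665$)
$\frac{h}{\left(\left(137571 + 209656\right) + 54 \cdot 16 \cdot 67\right) \frac{1}{I}} = \frac{1528134410}{4284634119 \frac{\left(137571 + 209656\right) + 54 \cdot 16 \cdot 67}{595989}} = \frac{1528134410}{4284634119 \left(347227 + 864 \cdot 67\right) \frac{1}{595989}} = \frac{1528134410}{4284634119 \left(347227 + 57888\right) \frac{1}{595989}} = \frac{1528134410}{4284634119 \cdot 405115 \cdot \frac{1}{595989}} = \frac{1528134410}{4284634119 \cdot \frac{405115}{595989}} = \frac{1528134410}{4284634119} \cdot \frac{595989}{405115} = \frac{60716753258766}{115717970074579}$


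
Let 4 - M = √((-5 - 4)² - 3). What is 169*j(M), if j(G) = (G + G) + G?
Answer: 2028 - 507*√78 ≈ -2449.7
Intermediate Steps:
M = 4 - √78 (M = 4 - √((-5 - 4)² - 3) = 4 - √((-9)² - 3) = 4 - √(81 - 3) = 4 - √78 ≈ -4.8318)
j(G) = 3*G (j(G) = 2*G + G = 3*G)
169*j(M) = 169*(3*(4 - √78)) = 169*(12 - 3*√78) = 2028 - 507*√78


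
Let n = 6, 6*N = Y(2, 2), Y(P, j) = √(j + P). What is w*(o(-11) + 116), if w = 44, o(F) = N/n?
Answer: 45958/9 ≈ 5106.4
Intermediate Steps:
Y(P, j) = √(P + j)
N = ⅓ (N = √(2 + 2)/6 = √4/6 = (⅙)*2 = ⅓ ≈ 0.33333)
o(F) = 1/18 (o(F) = (⅓)/6 = (⅓)*(⅙) = 1/18)
w*(o(-11) + 116) = 44*(1/18 + 116) = 44*(2089/18) = 45958/9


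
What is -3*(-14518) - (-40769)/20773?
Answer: 904788011/20773 ≈ 43556.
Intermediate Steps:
-3*(-14518) - (-40769)/20773 = 43554 - (-40769)/20773 = 43554 - 1*(-40769/20773) = 43554 + 40769/20773 = 904788011/20773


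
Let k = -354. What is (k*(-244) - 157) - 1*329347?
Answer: -243128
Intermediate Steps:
(k*(-244) - 157) - 1*329347 = (-354*(-244) - 157) - 1*329347 = (86376 - 157) - 329347 = 86219 - 329347 = -243128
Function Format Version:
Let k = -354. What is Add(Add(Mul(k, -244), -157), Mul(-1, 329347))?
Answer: -243128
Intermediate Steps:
Add(Add(Mul(k, -244), -157), Mul(-1, 329347)) = Add(Add(Mul(-354, -244), -157), Mul(-1, 329347)) = Add(Add(86376, -157), -329347) = Add(86219, -329347) = -243128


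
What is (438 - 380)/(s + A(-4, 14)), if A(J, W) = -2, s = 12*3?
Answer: 29/17 ≈ 1.7059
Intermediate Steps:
s = 36
(438 - 380)/(s + A(-4, 14)) = (438 - 380)/(36 - 2) = 58/34 = 58*(1/34) = 29/17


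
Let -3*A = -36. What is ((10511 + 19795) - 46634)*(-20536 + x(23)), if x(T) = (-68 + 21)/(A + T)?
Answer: 11736680696/35 ≈ 3.3533e+8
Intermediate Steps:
A = 12 (A = -1/3*(-36) = 12)
x(T) = -47/(12 + T) (x(T) = (-68 + 21)/(12 + T) = -47/(12 + T))
((10511 + 19795) - 46634)*(-20536 + x(23)) = ((10511 + 19795) - 46634)*(-20536 - 47/(12 + 23)) = (30306 - 46634)*(-20536 - 47/35) = -16328*(-20536 - 47*1/35) = -16328*(-20536 - 47/35) = -16328*(-718807/35) = 11736680696/35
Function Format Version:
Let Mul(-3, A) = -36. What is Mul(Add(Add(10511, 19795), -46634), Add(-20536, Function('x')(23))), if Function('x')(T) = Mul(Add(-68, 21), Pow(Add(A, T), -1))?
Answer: Rational(11736680696, 35) ≈ 3.3533e+8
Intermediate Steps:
A = 12 (A = Mul(Rational(-1, 3), -36) = 12)
Function('x')(T) = Mul(-47, Pow(Add(12, T), -1)) (Function('x')(T) = Mul(Add(-68, 21), Pow(Add(12, T), -1)) = Mul(-47, Pow(Add(12, T), -1)))
Mul(Add(Add(10511, 19795), -46634), Add(-20536, Function('x')(23))) = Mul(Add(Add(10511, 19795), -46634), Add(-20536, Mul(-47, Pow(Add(12, 23), -1)))) = Mul(Add(30306, -46634), Add(-20536, Mul(-47, Pow(35, -1)))) = Mul(-16328, Add(-20536, Mul(-47, Rational(1, 35)))) = Mul(-16328, Add(-20536, Rational(-47, 35))) = Mul(-16328, Rational(-718807, 35)) = Rational(11736680696, 35)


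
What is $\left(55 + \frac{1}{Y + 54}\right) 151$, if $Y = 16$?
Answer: $\frac{581501}{70} \approx 8307.2$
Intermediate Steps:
$\left(55 + \frac{1}{Y + 54}\right) 151 = \left(55 + \frac{1}{16 + 54}\right) 151 = \left(55 + \frac{1}{70}\right) 151 = \frac{3851}{70} \cdot 151 = \frac{581501}{70}$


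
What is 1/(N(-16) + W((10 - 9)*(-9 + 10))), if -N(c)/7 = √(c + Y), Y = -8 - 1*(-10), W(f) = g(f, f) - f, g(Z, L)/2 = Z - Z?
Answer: I/(-I + 7*√14) ≈ -0.0014556 + 0.038125*I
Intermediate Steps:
g(Z, L) = 0 (g(Z, L) = 2*(Z - Z) = 2*0 = 0)
W(f) = -f (W(f) = 0 - f = -f)
Y = 2 (Y = -8 + 10 = 2)
N(c) = -7*√(2 + c) (N(c) = -7*√(c + 2) = -7*√(2 + c))
1/(N(-16) + W((10 - 9)*(-9 + 10))) = 1/(-7*√(2 - 16) - (10 - 9)*(-9 + 10)) = 1/(-7*I*√14 - 1) = 1/(-1 - 7*I*√14)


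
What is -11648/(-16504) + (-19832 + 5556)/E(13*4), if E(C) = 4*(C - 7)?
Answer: -7297327/92835 ≈ -78.605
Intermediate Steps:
E(C) = -28 + 4*C (E(C) = 4*(-7 + C) = -28 + 4*C)
-11648/(-16504) + (-19832 + 5556)/E(13*4) = -11648/(-16504) + (-19832 + 5556)/(-28 + 4*(13*4)) = -11648*(-1/16504) - 14276/(-28 + 4*52) = 1456/2063 - 14276/(-28 + 208) = 1456/2063 - 14276/180 = 1456/2063 - 14276*1/180 = 1456/2063 - 3569/45 = -7297327/92835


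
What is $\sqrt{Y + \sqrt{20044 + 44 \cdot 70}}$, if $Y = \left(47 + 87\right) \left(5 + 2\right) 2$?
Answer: $\sqrt{1876 + 2 \sqrt{5781}} \approx 45.034$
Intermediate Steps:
$Y = 1876$ ($Y = 134 \cdot 7 \cdot 2 = 134 \cdot 14 = 1876$)
$\sqrt{Y + \sqrt{20044 + 44 \cdot 70}} = \sqrt{1876 + \sqrt{20044 + 44 \cdot 70}} = \sqrt{1876 + \sqrt{20044 + 3080}} = \sqrt{1876 + \sqrt{23124}} = \sqrt{1876 + 2 \sqrt{5781}}$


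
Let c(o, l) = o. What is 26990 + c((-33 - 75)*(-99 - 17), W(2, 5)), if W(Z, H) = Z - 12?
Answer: 39518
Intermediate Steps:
W(Z, H) = -12 + Z
26990 + c((-33 - 75)*(-99 - 17), W(2, 5)) = 26990 + (-33 - 75)*(-99 - 17) = 26990 - 108*(-116) = 26990 + 12528 = 39518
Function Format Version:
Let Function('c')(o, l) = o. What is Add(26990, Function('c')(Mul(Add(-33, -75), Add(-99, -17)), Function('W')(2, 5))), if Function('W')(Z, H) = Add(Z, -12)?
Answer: 39518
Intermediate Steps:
Function('W')(Z, H) = Add(-12, Z)
Add(26990, Function('c')(Mul(Add(-33, -75), Add(-99, -17)), Function('W')(2, 5))) = Add(26990, Mul(Add(-33, -75), Add(-99, -17))) = Add(26990, Mul(-108, -116)) = Add(26990, 12528) = 39518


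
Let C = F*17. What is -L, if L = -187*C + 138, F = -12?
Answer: -38286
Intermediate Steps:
C = -204 (C = -12*17 = -204)
L = 38286 (L = -187*(-204) + 138 = 38148 + 138 = 38286)
-L = -1*38286 = -38286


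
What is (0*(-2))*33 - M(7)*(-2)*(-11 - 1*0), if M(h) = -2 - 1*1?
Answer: 66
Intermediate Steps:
M(h) = -3 (M(h) = -2 - 1 = -3)
(0*(-2))*33 - M(7)*(-2)*(-11 - 1*0) = (0*(-2))*33 - (-3*(-2))*(-11 - 1*0) = 0*33 - 6*(-11 + 0) = 0 - 6*(-11) = 0 - 1*(-66) = 0 + 66 = 66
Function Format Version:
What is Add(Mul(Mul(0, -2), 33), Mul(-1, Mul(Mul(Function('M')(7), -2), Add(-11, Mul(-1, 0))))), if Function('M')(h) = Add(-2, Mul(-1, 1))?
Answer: 66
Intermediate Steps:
Function('M')(h) = -3 (Function('M')(h) = Add(-2, -1) = -3)
Add(Mul(Mul(0, -2), 33), Mul(-1, Mul(Mul(Function('M')(7), -2), Add(-11, Mul(-1, 0))))) = Add(Mul(Mul(0, -2), 33), Mul(-1, Mul(Mul(-3, -2), Add(-11, Mul(-1, 0))))) = Add(Mul(0, 33), Mul(-1, Mul(6, Add(-11, 0)))) = Add(0, Mul(-1, Mul(6, -11))) = Add(0, Mul(-1, -66)) = Add(0, 66) = 66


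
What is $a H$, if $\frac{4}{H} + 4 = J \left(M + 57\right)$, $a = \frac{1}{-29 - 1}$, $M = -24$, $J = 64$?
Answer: $- \frac{1}{15810} \approx -6.3251 \cdot 10^{-5}$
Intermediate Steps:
$a = - \frac{1}{30}$ ($a = \frac{1}{-30} = - \frac{1}{30} \approx -0.033333$)
$H = \frac{1}{527}$ ($H = \frac{4}{-4 + 64 \left(-24 + 57\right)} = \frac{4}{-4 + 64 \cdot 33} = \frac{4}{-4 + 2112} = \frac{4}{2108} = 4 \cdot \frac{1}{2108} = \frac{1}{527} \approx 0.0018975$)
$a H = \left(- \frac{1}{30}\right) \frac{1}{527} = - \frac{1}{15810}$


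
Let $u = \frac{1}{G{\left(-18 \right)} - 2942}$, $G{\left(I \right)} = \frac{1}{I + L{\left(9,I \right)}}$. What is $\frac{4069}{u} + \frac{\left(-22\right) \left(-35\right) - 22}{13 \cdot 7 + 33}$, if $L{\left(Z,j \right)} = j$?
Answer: $- \frac{13359753175}{1116} \approx -1.1971 \cdot 10^{7}$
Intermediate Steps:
$G{\left(I \right)} = \frac{1}{2 I}$ ($G{\left(I \right)} = \frac{1}{I + I} = \frac{1}{2 I}$)
$u = - \frac{36}{105913}$ ($u = \frac{1}{\frac{1}{2 \left(-18\right)} - 2942} = \frac{1}{\frac{1}{2} \left(- \frac{1}{18}\right) - 2942} = \frac{1}{- \frac{1}{36} - 2942} = \frac{1}{- \frac{105913}{36}} = - \frac{36}{105913} \approx -0.0003399$)
$\frac{4069}{u} + \frac{\left(-22\right) \left(-35\right) - 22}{13 \cdot 7 + 33} = \frac{4069}{- \frac{36}{105913}} + \frac{\left(-22\right) \left(-35\right) - 22}{13 \cdot 7 + 33} = 4069 \left(- \frac{105913}{36}\right) + \frac{770 - 22}{91 + 33} = - \frac{430959997}{36} + \frac{748}{124} = - \frac{430959997}{36} + 748 \cdot \frac{1}{124} = - \frac{430959997}{36} + \frac{187}{31} = - \frac{13359753175}{1116}$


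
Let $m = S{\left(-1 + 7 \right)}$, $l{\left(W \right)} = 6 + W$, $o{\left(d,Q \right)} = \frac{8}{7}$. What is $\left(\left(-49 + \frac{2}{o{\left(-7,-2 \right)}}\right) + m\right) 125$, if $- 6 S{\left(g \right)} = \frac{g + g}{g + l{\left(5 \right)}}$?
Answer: $- \frac{402625}{68} \approx -5921.0$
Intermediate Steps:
$o{\left(d,Q \right)} = \frac{8}{7}$ ($o{\left(d,Q \right)} = 8 \cdot \frac{1}{7} = \frac{8}{7}$)
$S{\left(g \right)} = - \frac{g}{3 \left(11 + g\right)}$ ($S{\left(g \right)} = - \frac{\left(g + g\right) \frac{1}{g + \left(6 + 5\right)}}{6} = - \frac{2 g \frac{1}{g + 11}}{6} = - \frac{2 g \frac{1}{11 + g}}{6} = - \frac{g}{3 \left(11 + g\right)}$)
$m = - \frac{2}{17}$ ($m = - \frac{-1 + 7}{33 + 3 \left(-1 + 7\right)} = \left(-1\right) 6 \frac{1}{33 + 3 \cdot 6} = \left(-1\right) 6 \frac{1}{33 + 18} = \left(-1\right) 6 \cdot \frac{1}{51} = - \frac{2}{17} \approx -0.11765$)
$\left(\left(-49 + \frac{2}{o{\left(-7,-2 \right)}}\right) + m\right) 125 = \left(\left(-49 + \frac{2}{\frac{8}{7}}\right) - \frac{2}{17}\right) 125 = \left(\left(-49 + 2 \cdot \frac{7}{8}\right) - \frac{2}{17}\right) 125 = \left(\left(-49 + \frac{7}{4}\right) - \frac{2}{17}\right) 125 = \left(- \frac{189}{4} - \frac{2}{17}\right) 125 = \left(- \frac{3221}{68}\right) 125 = - \frac{402625}{68}$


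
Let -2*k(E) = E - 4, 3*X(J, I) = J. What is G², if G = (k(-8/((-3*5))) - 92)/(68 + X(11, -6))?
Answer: 1833316/1155625 ≈ 1.5864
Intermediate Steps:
X(J, I) = J/3
k(E) = 2 - E/2 (k(E) = -(E - 4)/2 = -(-4 + E)/2 = 2 - E/2)
G = -1354/1075 (G = ((2 - (-4)/((-3*5))) - 92)/(68 + (⅓)*11) = ((2 - (-4)/(-15)) - 92)/(68 + 11/3) = ((2 - (-4)*(-1)/15) - 92)/(215/3) = ((2 - ½*8/15) - 92)*(3/215) = ((2 - 4/15) - 92)*(3/215) = (26/15 - 92)*(3/215) = -1354/15*3/215 = -1354/1075 ≈ -1.2595)
G² = (-1354/1075)² = 1833316/1155625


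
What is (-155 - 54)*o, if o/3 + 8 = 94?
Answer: -53922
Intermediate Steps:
o = 258 (o = -24 + 3*94 = -24 + 282 = 258)
(-155 - 54)*o = (-155 - 54)*258 = -209*258 = -53922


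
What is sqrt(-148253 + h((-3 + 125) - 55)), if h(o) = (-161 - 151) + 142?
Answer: I*sqrt(148423) ≈ 385.26*I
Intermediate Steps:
h(o) = -170 (h(o) = -312 + 142 = -170)
sqrt(-148253 + h((-3 + 125) - 55)) = sqrt(-148253 - 170) = sqrt(-148423) = I*sqrt(148423)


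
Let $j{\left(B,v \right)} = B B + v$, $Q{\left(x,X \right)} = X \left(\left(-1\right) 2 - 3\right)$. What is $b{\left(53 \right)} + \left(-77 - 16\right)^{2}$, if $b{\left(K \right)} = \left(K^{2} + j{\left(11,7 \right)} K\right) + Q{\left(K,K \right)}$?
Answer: $17977$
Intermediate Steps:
$Q{\left(x,X \right)} = - 5 X$ ($Q{\left(x,X \right)} = X \left(-2 - 3\right) = X \left(-5\right) = - 5 X$)
$j{\left(B,v \right)} = v + B^{2}$ ($j{\left(B,v \right)} = B^{2} + v = v + B^{2}$)
$b{\left(K \right)} = K^{2} + 123 K$ ($b{\left(K \right)} = \left(K^{2} + \left(7 + 11^{2}\right) K\right) - 5 K = \left(K^{2} + \left(7 + 121\right) K\right) - 5 K = \left(K^{2} + 128 K\right) - 5 K = K^{2} + 123 K$)
$b{\left(53 \right)} + \left(-77 - 16\right)^{2} = 53 \left(123 + 53\right) + \left(-77 - 16\right)^{2} = 53 \cdot 176 + \left(-93\right)^{2} = 9328 + 8649 = 17977$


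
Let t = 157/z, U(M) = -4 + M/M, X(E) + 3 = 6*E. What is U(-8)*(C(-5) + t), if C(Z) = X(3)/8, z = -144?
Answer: -113/48 ≈ -2.3542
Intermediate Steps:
X(E) = -3 + 6*E
C(Z) = 15/8 (C(Z) = (-3 + 6*3)/8 = (-3 + 18)*(⅛) = 15*(⅛) = 15/8)
U(M) = -3 (U(M) = -4 + 1 = -3)
t = -157/144 (t = 157/(-144) = 157*(-1/144) = -157/144 ≈ -1.0903)
U(-8)*(C(-5) + t) = -3*(15/8 - 157/144) = -3*113/144 = -113/48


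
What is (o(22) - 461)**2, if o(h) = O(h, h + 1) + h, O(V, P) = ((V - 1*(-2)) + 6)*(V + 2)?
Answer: 78961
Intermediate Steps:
O(V, P) = (2 + V)*(8 + V) (O(V, P) = ((V + 2) + 6)*(2 + V) = ((2 + V) + 6)*(2 + V) = (8 + V)*(2 + V) = (2 + V)*(8 + V))
o(h) = 16 + h**2 + 11*h (o(h) = (16 + h**2 + 10*h) + h = 16 + h**2 + 11*h)
(o(22) - 461)**2 = ((16 + 22**2 + 11*22) - 461)**2 = ((16 + 484 + 242) - 461)**2 = (742 - 461)**2 = 281**2 = 78961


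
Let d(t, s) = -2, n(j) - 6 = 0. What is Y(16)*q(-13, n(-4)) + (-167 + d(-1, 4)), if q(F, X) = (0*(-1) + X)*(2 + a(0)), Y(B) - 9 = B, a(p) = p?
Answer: 131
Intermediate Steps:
n(j) = 6 (n(j) = 6 + 0 = 6)
Y(B) = 9 + B
q(F, X) = 2*X (q(F, X) = (0*(-1) + X)*(2 + 0) = (0 + X)*2 = X*2 = 2*X)
Y(16)*q(-13, n(-4)) + (-167 + d(-1, 4)) = (9 + 16)*(2*6) + (-167 - 2) = 25*12 - 169 = 300 - 169 = 131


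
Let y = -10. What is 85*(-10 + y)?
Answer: -1700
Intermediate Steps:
85*(-10 + y) = 85*(-10 - 10) = 85*(-20) = -1700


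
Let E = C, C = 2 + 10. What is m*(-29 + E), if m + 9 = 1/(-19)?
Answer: 2924/19 ≈ 153.89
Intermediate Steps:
C = 12
E = 12
m = -172/19 (m = -9 + 1/(-19) = -9 - 1/19 = -172/19 ≈ -9.0526)
m*(-29 + E) = -172*(-29 + 12)/19 = -172/19*(-17) = 2924/19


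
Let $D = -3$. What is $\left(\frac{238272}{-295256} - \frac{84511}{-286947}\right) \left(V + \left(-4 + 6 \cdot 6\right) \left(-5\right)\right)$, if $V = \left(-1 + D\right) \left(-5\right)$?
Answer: $\frac{44696086820}{622961937} \approx 71.748$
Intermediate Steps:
$V = 20$ ($V = \left(-1 - 3\right) \left(-5\right) = \left(-4\right) \left(-5\right) = 20$)
$\left(\frac{238272}{-295256} - \frac{84511}{-286947}\right) \left(V + \left(-4 + 6 \cdot 6\right) \left(-5\right)\right) = \left(\frac{238272}{-295256} - \frac{84511}{-286947}\right) \left(20 + \left(-4 + 6 \cdot 6\right) \left(-5\right)\right) = \left(238272 \left(- \frac{1}{295256}\right) - - \frac{84511}{286947}\right) \left(20 + \left(-4 + 36\right) \left(-5\right)\right) = \left(- \frac{1752}{2171} + \frac{84511}{286947}\right) \left(20 + 32 \left(-5\right)\right) = - \frac{319257763 \left(20 - 160\right)}{622961937} = \left(- \frac{319257763}{622961937}\right) \left(-140\right) = \frac{44696086820}{622961937}$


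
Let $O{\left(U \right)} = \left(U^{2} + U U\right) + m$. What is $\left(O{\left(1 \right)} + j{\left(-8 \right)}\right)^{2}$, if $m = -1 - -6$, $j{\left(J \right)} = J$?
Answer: $1$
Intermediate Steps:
$m = 5$ ($m = -1 + 6 = 5$)
$O{\left(U \right)} = 5 + 2 U^{2}$ ($O{\left(U \right)} = \left(U^{2} + U U\right) + 5 = \left(U^{2} + U^{2}\right) + 5 = 2 U^{2} + 5 = 5 + 2 U^{2}$)
$\left(O{\left(1 \right)} + j{\left(-8 \right)}\right)^{2} = \left(\left(5 + 2 \cdot 1^{2}\right) - 8\right)^{2} = \left(\left(5 + 2 \cdot 1\right) - 8\right)^{2} = \left(\left(5 + 2\right) - 8\right)^{2} = \left(7 - 8\right)^{2} = \left(-1\right)^{2} = 1$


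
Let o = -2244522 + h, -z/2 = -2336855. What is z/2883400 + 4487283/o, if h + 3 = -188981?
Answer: -78256523747/350838560020 ≈ -0.22306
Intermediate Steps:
z = 4673710 (z = -2*(-2336855) = 4673710)
h = -188984 (h = -3 - 188981 = -188984)
o = -2433506 (o = -2244522 - 188984 = -2433506)
z/2883400 + 4487283/o = 4673710/2883400 + 4487283/(-2433506) = 4673710*(1/2883400) + 4487283*(-1/2433506) = 467371/288340 - 4487283/2433506 = -78256523747/350838560020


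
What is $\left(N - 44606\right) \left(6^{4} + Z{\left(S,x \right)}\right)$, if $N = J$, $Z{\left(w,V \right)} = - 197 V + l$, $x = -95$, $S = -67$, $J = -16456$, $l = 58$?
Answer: $-1225453278$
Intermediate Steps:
$Z{\left(w,V \right)} = 58 - 197 V$ ($Z{\left(w,V \right)} = - 197 V + 58 = 58 - 197 V$)
$N = -16456$
$\left(N - 44606\right) \left(6^{4} + Z{\left(S,x \right)}\right) = \left(-16456 - 44606\right) \left(6^{4} + \left(58 - -18715\right)\right) = - 61062 \left(1296 + \left(58 + 18715\right)\right) = - 61062 \left(1296 + 18773\right) = \left(-61062\right) 20069 = -1225453278$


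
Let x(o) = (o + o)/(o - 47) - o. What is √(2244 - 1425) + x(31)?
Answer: -279/8 + 3*√91 ≈ -6.2568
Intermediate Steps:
x(o) = -o + 2*o/(-47 + o) (x(o) = (2*o)/(-47 + o) - o = 2*o/(-47 + o) - o = -o + 2*o/(-47 + o))
√(2244 - 1425) + x(31) = √(2244 - 1425) + 31*(49 - 1*31)/(-47 + 31) = √819 + 31*(49 - 31)/(-16) = 3*√91 + 31*(-1/16)*18 = 3*√91 - 279/8 = -279/8 + 3*√91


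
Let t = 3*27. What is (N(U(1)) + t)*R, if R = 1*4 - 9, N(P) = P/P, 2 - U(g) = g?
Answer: -410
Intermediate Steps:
U(g) = 2 - g
t = 81
N(P) = 1
R = -5 (R = 4 - 9 = -5)
(N(U(1)) + t)*R = (1 + 81)*(-5) = 82*(-5) = -410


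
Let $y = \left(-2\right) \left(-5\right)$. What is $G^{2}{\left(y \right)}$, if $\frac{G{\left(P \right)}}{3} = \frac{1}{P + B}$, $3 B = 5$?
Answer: $\frac{81}{1225} \approx 0.066122$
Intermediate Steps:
$B = \frac{5}{3}$ ($B = \frac{1}{3} \cdot 5 = \frac{5}{3} \approx 1.6667$)
$y = 10$
$G{\left(P \right)} = \frac{3}{\frac{5}{3} + P}$ ($G{\left(P \right)} = \frac{3}{P + \frac{5}{3}} = \frac{3}{\frac{5}{3} + P}$)
$G^{2}{\left(y \right)} = \left(\frac{9}{5 + 3 \cdot 10}\right)^{2} = \left(\frac{9}{5 + 30}\right)^{2} = \left(\frac{9}{35}\right)^{2} = \frac{81}{1225}$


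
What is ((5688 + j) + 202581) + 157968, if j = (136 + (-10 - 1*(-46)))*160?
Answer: 393757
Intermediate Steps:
j = 27520 (j = (136 + (-10 + 46))*160 = (136 + 36)*160 = 172*160 = 27520)
((5688 + j) + 202581) + 157968 = ((5688 + 27520) + 202581) + 157968 = (33208 + 202581) + 157968 = 235789 + 157968 = 393757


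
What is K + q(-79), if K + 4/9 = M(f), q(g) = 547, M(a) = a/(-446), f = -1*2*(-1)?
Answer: 1096928/2007 ≈ 546.55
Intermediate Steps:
f = 2 (f = -2*(-1) = 2)
M(a) = -a/446 (M(a) = a*(-1/446) = -a/446)
K = -901/2007 (K = -4/9 - 1/446*2 = -4/9 - 1/223 = -901/2007 ≈ -0.44893)
K + q(-79) = -901/2007 + 547 = 1096928/2007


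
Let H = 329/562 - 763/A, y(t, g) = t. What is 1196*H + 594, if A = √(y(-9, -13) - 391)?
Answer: 363656/281 + 228137*I/5 ≈ 1294.1 + 45627.0*I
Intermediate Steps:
A = 20*I (A = √(-9 - 391) = √(-400) = 20*I ≈ 20.0*I)
H = 329/562 + 763*I/20 (H = 329/562 - 763*(-I/20) = 329*(1/562) - (-763)*I/20 = 329/562 + 763*I/20 ≈ 0.58541 + 38.15*I)
1196*H + 594 = 1196*(329/562 + 763*I/20) + 594 = (196742/281 + 228137*I/5) + 594 = 363656/281 + 228137*I/5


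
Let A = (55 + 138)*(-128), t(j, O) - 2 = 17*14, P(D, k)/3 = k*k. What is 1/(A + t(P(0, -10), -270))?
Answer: -1/24464 ≈ -4.0876e-5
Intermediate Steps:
P(D, k) = 3*k² (P(D, k) = 3*(k*k) = 3*k²)
t(j, O) = 240 (t(j, O) = 2 + 17*14 = 2 + 238 = 240)
A = -24704 (A = 193*(-128) = -24704)
1/(A + t(P(0, -10), -270)) = 1/(-24704 + 240) = 1/(-24464) = -1/24464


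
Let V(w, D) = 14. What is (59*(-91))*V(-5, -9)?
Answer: -75166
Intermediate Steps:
(59*(-91))*V(-5, -9) = (59*(-91))*14 = -5369*14 = -75166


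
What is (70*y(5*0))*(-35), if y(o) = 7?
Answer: -17150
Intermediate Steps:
(70*y(5*0))*(-35) = (70*7)*(-35) = 490*(-35) = -17150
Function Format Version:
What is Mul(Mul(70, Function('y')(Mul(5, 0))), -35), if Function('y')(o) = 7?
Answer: -17150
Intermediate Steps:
Mul(Mul(70, Function('y')(Mul(5, 0))), -35) = Mul(Mul(70, 7), -35) = Mul(490, -35) = -17150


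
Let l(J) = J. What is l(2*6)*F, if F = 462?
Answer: 5544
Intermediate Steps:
l(2*6)*F = (2*6)*462 = 12*462 = 5544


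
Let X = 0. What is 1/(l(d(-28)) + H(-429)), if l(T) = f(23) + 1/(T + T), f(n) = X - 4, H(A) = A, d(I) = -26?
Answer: -52/22517 ≈ -0.0023094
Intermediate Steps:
f(n) = -4 (f(n) = 0 - 4 = -4)
l(T) = -4 + 1/(2*T) (l(T) = -4 + 1/(T + T) = -4 + 1/(2*T))
1/(l(d(-28)) + H(-429)) = 1/((-4 + (½)/(-26)) - 429) = 1/((-4 + (½)*(-1/26)) - 429) = 1/((-4 - 1/52) - 429) = 1/(-209/52 - 429) = 1/(-22517/52) = -52/22517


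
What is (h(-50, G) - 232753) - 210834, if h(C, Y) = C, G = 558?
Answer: -443637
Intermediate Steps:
(h(-50, G) - 232753) - 210834 = (-50 - 232753) - 210834 = -232803 - 210834 = -443637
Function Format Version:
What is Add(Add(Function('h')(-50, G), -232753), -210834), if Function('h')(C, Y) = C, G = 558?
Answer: -443637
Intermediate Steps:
Add(Add(Function('h')(-50, G), -232753), -210834) = Add(Add(-50, -232753), -210834) = Add(-232803, -210834) = -443637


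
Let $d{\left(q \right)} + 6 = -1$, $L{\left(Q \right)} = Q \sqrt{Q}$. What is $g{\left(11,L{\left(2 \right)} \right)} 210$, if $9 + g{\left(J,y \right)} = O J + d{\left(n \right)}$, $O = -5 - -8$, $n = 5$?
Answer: $3570$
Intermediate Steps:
$L{\left(Q \right)} = Q^{\frac{3}{2}}$
$d{\left(q \right)} = -7$ ($d{\left(q \right)} = -6 - 1 = -7$)
$O = 3$ ($O = -5 + 8 = 3$)
$g{\left(J,y \right)} = -16 + 3 J$ ($g{\left(J,y \right)} = -9 + \left(3 J - 7\right) = -9 + \left(-7 + 3 J\right) = -16 + 3 J$)
$g{\left(11,L{\left(2 \right)} \right)} 210 = \left(-16 + 3 \cdot 11\right) 210 = \left(-16 + 33\right) 210 = 17 \cdot 210 = 3570$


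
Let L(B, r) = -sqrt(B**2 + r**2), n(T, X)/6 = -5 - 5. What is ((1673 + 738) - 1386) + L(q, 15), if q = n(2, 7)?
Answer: 1025 - 15*sqrt(17) ≈ 963.15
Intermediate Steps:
n(T, X) = -60 (n(T, X) = 6*(-5 - 5) = 6*(-10) = -60)
q = -60
((1673 + 738) - 1386) + L(q, 15) = ((1673 + 738) - 1386) - sqrt((-60)**2 + 15**2) = (2411 - 1386) - sqrt(3600 + 225) = 1025 - sqrt(3825) = 1025 - 15*sqrt(17)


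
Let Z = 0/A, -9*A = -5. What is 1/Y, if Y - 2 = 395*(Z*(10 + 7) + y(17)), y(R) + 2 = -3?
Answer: -1/1973 ≈ -0.00050684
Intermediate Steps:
A = 5/9 (A = -⅑*(-5) = 5/9 ≈ 0.55556)
y(R) = -5 (y(R) = -2 - 3 = -5)
Z = 0 (Z = 0/(5/9) = 0*(9/5) = 0)
Y = -1973 (Y = 2 + 395*(0*(10 + 7) - 5) = 2 + 395*(0*17 - 5) = 2 + 395*(0 - 5) = 2 + 395*(-5) = 2 - 1975 = -1973)
1/Y = 1/(-1973) = -1/1973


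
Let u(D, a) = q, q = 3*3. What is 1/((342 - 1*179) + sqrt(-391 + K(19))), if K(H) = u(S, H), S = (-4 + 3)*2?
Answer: 163/26951 - I*sqrt(382)/26951 ≈ 0.006048 - 0.0007252*I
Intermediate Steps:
S = -2 (S = -1*2 = -2)
q = 9
u(D, a) = 9
K(H) = 9
1/((342 - 1*179) + sqrt(-391 + K(19))) = 1/((342 - 1*179) + sqrt(-391 + 9)) = 1/((342 - 179) + sqrt(-382)) = 1/(163 + I*sqrt(382))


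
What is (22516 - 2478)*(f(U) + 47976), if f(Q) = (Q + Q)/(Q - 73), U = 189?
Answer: 27880843143/29 ≈ 9.6141e+8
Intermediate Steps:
f(Q) = 2*Q/(-73 + Q) (f(Q) = (2*Q)/(-73 + Q) = 2*Q/(-73 + Q))
(22516 - 2478)*(f(U) + 47976) = (22516 - 2478)*(2*189/(-73 + 189) + 47976) = 20038*(2*189/116 + 47976) = 20038*(2*189*(1/116) + 47976) = 20038*(189/58 + 47976) = 20038*(2782797/58) = 27880843143/29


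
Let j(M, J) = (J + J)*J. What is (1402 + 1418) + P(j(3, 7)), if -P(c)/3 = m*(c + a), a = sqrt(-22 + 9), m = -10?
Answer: 5760 + 30*I*sqrt(13) ≈ 5760.0 + 108.17*I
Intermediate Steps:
j(M, J) = 2*J**2 (j(M, J) = (2*J)*J = 2*J**2)
a = I*sqrt(13) (a = sqrt(-13) = I*sqrt(13) ≈ 3.6056*I)
P(c) = 30*c + 30*I*sqrt(13) (P(c) = -(-30)*(c + I*sqrt(13)) = -3*(-10*c - 10*I*sqrt(13)) = 30*c + 30*I*sqrt(13))
(1402 + 1418) + P(j(3, 7)) = (1402 + 1418) + (30*(2*7**2) + 30*I*sqrt(13)) = 2820 + (30*(2*49) + 30*I*sqrt(13)) = 2820 + (30*98 + 30*I*sqrt(13)) = 2820 + (2940 + 30*I*sqrt(13)) = 5760 + 30*I*sqrt(13)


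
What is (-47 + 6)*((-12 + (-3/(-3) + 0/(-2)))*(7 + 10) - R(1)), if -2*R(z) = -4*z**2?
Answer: 7749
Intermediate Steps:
R(z) = 2*z**2 (R(z) = -(-2)*z**2 = 2*z**2)
(-47 + 6)*((-12 + (-3/(-3) + 0/(-2)))*(7 + 10) - R(1)) = (-47 + 6)*((-12 + (-3/(-3) + 0/(-2)))*(7 + 10) - 2*1**2) = -41*((-12 + (-3*(-1/3) + 0*(-1/2)))*17 - 2) = -41*((-12 + (1 + 0))*17 - 1*2) = -41*((-12 + 1)*17 - 2) = -41*(-11*17 - 2) = -41*(-187 - 2) = -41*(-189) = 7749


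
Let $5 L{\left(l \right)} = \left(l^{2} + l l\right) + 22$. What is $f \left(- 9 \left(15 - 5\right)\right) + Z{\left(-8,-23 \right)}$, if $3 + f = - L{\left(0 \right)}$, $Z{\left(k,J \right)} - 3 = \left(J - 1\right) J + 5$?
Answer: $1226$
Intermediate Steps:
$L{\left(l \right)} = \frac{22}{5} + \frac{2 l^{2}}{5}$ ($L{\left(l \right)} = \frac{\left(l^{2} + l l\right) + 22}{5} = \frac{\left(l^{2} + l^{2}\right) + 22}{5} = \frac{2 l^{2} + 22}{5} = \frac{22 + 2 l^{2}}{5} = \frac{22}{5} + \frac{2 l^{2}}{5}$)
$Z{\left(k,J \right)} = 8 + J \left(-1 + J\right)$ ($Z{\left(k,J \right)} = 3 + \left(\left(J - 1\right) J + 5\right) = 3 + \left(\left(-1 + J\right) J + 5\right) = 3 + \left(J \left(-1 + J\right) + 5\right) = 3 + \left(5 + J \left(-1 + J\right)\right) = 8 + J \left(-1 + J\right)$)
$f = - \frac{37}{5}$ ($f = -3 - \left(\frac{22}{5} + \frac{2 \cdot 0^{2}}{5}\right) = -3 - \left(\frac{22}{5} + \frac{2}{5} \cdot 0\right) = -3 - \left(\frac{22}{5} + 0\right) = -3 - \frac{22}{5} = - \frac{37}{5} \approx -7.4$)
$f \left(- 9 \left(15 - 5\right)\right) + Z{\left(-8,-23 \right)} = - \frac{37 \left(- 9 \left(15 - 5\right)\right)}{5} + \left(8 + \left(-23\right)^{2} - -23\right) = - \frac{37 \left(\left(-9\right) 10\right)}{5} + \left(8 + 529 + 23\right) = \left(- \frac{37}{5}\right) \left(-90\right) + 560 = 666 + 560 = 1226$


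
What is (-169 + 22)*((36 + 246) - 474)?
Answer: 28224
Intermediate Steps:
(-169 + 22)*((36 + 246) - 474) = -147*(282 - 474) = -147*(-192) = 28224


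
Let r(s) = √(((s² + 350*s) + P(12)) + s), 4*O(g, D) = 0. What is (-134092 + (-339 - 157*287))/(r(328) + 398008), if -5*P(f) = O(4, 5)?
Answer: -2976602330/6600422723 + 29915*√55678/13200845446 ≈ -0.45044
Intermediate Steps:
O(g, D) = 0 (O(g, D) = (¼)*0 = 0)
P(f) = 0 (P(f) = -⅕*0 = 0)
r(s) = √(s² + 351*s) (r(s) = √(((s² + 350*s) + 0) + s) = √((s² + 350*s) + s) = √(s² + 351*s))
(-134092 + (-339 - 157*287))/(r(328) + 398008) = (-134092 + (-339 - 157*287))/(√(328*(351 + 328)) + 398008) = (-134092 + (-339 - 45059))/(√(328*679) + 398008) = (-134092 - 45398)/(√222712 + 398008) = -179490/(2*√55678 + 398008) = -179490/(398008 + 2*√55678)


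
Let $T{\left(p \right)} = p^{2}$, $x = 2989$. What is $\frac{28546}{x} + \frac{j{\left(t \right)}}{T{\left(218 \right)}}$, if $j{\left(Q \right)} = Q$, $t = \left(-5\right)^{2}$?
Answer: $\frac{193813547}{20292748} \approx 9.5509$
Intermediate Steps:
$t = 25$
$\frac{28546}{x} + \frac{j{\left(t \right)}}{T{\left(218 \right)}} = \frac{28546}{2989} + \frac{25}{218^{2}} = 28546 \cdot \frac{1}{2989} + \frac{25}{47524} = \frac{4078}{427} + 25 \cdot \frac{1}{47524} = \frac{4078}{427} + \frac{25}{47524} = \frac{193813547}{20292748}$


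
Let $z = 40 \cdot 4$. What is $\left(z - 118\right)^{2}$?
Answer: $1764$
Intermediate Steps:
$z = 160$
$\left(z - 118\right)^{2} = \left(160 - 118\right)^{2} = 42^{2} = 1764$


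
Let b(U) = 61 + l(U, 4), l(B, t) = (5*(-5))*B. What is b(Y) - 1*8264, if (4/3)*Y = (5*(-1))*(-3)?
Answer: -33937/4 ≈ -8484.3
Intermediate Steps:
l(B, t) = -25*B
Y = 45/4 (Y = 3*((5*(-1))*(-3))/4 = 3*(-5*(-3))/4 = (¾)*15 = 45/4 ≈ 11.250)
b(U) = 61 - 25*U
b(Y) - 1*8264 = (61 - 25*45/4) - 1*8264 = (61 - 1125/4) - 8264 = -881/4 - 8264 = -33937/4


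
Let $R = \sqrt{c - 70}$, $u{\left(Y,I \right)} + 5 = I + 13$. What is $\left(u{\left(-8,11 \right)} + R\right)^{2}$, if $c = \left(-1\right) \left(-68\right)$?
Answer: $\left(19 + i \sqrt{2}\right)^{2} \approx 359.0 + 53.74 i$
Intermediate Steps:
$u{\left(Y,I \right)} = 8 + I$ ($u{\left(Y,I \right)} = -5 + \left(I + 13\right) = -5 + \left(13 + I\right) = 8 + I$)
$c = 68$
$R = i \sqrt{2}$ ($R = \sqrt{68 - 70} = \sqrt{-2} = i \sqrt{2} \approx 1.4142 i$)
$\left(u{\left(-8,11 \right)} + R\right)^{2} = \left(\left(8 + 11\right) + i \sqrt{2}\right)^{2} = \left(19 + i \sqrt{2}\right)^{2}$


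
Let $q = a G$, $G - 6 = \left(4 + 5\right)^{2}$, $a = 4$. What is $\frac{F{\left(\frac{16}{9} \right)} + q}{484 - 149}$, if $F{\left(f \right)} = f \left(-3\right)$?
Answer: $\frac{1028}{1005} \approx 1.0229$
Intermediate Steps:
$G = 87$ ($G = 6 + \left(4 + 5\right)^{2} = 6 + 9^{2} = 6 + 81 = 87$)
$F{\left(f \right)} = - 3 f$
$q = 348$ ($q = 4 \cdot 87 = 348$)
$\frac{F{\left(\frac{16}{9} \right)} + q}{484 - 149} = \frac{- 3 \cdot \frac{16}{9} + 348}{484 - 149} = \frac{- 3 \cdot 16 \cdot \frac{1}{9} + 348}{335} = \left(\left(-3\right) \frac{16}{9} + 348\right) \frac{1}{335} = \left(- \frac{16}{3} + 348\right) \frac{1}{335} = \frac{1028}{3} \cdot \frac{1}{335} = \frac{1028}{1005}$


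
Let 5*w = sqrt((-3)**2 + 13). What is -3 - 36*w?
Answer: -3 - 36*sqrt(22)/5 ≈ -36.771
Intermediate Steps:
w = sqrt(22)/5 (w = sqrt((-3)**2 + 13)/5 = sqrt(9 + 13)/5 = sqrt(22)/5 ≈ 0.93808)
-3 - 36*w = -3 - 36*sqrt(22)/5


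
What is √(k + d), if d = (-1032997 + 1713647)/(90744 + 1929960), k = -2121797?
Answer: I*√135372107580623193/252588 ≈ 1456.6*I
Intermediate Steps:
d = 340325/1010352 (d = 680650/2020704 = 680650*(1/2020704) = 340325/1010352 ≈ 0.33684)
√(k + d) = √(-2121797 + 340325/1010352) = √(-2143761502219/1010352) = I*√135372107580623193/252588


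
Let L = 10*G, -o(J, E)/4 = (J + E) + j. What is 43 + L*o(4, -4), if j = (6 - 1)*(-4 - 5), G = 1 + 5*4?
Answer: 37843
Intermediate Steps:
G = 21 (G = 1 + 20 = 21)
j = -45 (j = 5*(-9) = -45)
o(J, E) = 180 - 4*E - 4*J (o(J, E) = -4*((J + E) - 45) = -4*((E + J) - 45) = -4*(-45 + E + J) = 180 - 4*E - 4*J)
L = 210 (L = 10*21 = 210)
43 + L*o(4, -4) = 43 + 210*(180 - 4*(-4) - 4*4) = 43 + 210*(180 + 16 - 16) = 43 + 210*180 = 43 + 37800 = 37843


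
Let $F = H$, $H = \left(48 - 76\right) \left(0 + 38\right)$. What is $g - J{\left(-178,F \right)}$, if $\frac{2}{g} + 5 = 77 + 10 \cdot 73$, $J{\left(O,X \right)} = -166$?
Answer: $\frac{66567}{401} \approx 166.0$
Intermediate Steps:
$H = -1064$ ($H = \left(-28\right) 38 = -1064$)
$F = -1064$
$g = \frac{1}{401}$ ($g = \frac{2}{-5 + \left(77 + 10 \cdot 73\right)} = \frac{2}{-5 + \left(77 + 730\right)} = \frac{2}{-5 + 807} = \frac{2}{802} = 2 \cdot \frac{1}{802} = \frac{1}{401} \approx 0.0024938$)
$g - J{\left(-178,F \right)} = \frac{1}{401} - -166 = \frac{1}{401} + 166 = \frac{66567}{401}$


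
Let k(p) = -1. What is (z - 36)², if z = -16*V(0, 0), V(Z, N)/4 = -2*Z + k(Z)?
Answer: 784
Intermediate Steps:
V(Z, N) = -4 - 8*Z (V(Z, N) = 4*(-2*Z - 1) = 4*(-1 - 2*Z) = -4 - 8*Z)
z = 64 (z = -16*(-4 - 8*0) = -16*(-4 + 0) = -16*(-4) = 64)
(z - 36)² = (64 - 36)² = 28² = 784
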